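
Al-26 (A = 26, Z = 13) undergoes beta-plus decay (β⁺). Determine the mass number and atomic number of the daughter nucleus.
Daughter: A = 26, Z = 12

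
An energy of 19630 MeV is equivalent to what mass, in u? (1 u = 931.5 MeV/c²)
m = E/c² = 21.07 u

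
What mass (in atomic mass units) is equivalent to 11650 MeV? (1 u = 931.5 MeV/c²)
m = E/c² = 12.51 u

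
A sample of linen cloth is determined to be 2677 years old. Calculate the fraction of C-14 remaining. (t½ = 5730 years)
N/N₀ = (1/2)^(t/t½) = 0.7234 = 72.3%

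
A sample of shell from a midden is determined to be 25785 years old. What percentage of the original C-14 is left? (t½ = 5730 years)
N/N₀ = (1/2)^(t/t½) = 0.04419 = 4.42%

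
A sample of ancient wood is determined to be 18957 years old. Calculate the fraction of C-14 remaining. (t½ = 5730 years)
N/N₀ = (1/2)^(t/t½) = 0.1009 = 10.1%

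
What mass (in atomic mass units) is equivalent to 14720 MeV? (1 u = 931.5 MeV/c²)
m = E/c² = 15.8 u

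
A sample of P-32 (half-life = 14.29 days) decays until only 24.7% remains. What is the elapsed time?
t = t½ × log₂(N₀/N) = 28.83 days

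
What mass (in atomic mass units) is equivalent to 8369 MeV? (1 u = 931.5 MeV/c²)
m = E/c² = 8.984 u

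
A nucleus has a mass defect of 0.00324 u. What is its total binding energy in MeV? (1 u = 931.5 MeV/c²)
B.E. = Δm × 931.5 = 3.018 MeV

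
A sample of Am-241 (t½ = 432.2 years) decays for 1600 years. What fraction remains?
N/N₀ = (1/2)^(t/t½) = 0.07684 = 7.68%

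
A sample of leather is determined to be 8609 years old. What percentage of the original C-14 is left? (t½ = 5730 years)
N/N₀ = (1/2)^(t/t½) = 0.353 = 35.3%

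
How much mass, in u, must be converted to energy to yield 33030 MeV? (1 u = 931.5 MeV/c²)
m = E/c² = 35.46 u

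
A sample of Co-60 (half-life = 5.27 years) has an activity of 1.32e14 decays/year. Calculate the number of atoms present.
N = A/λ = 1.004e15 atoms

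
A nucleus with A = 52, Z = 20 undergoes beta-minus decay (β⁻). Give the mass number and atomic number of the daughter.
Daughter: A = 52, Z = 21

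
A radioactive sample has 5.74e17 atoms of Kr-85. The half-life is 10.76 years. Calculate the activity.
A = λN = 3.698e16 decays/year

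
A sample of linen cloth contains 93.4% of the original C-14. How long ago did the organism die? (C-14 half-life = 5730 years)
Age = t½ × log₂(1/ratio) = 564.4 years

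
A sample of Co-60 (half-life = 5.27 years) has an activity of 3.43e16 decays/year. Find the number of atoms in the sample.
N = A/λ = 2.608e17 atoms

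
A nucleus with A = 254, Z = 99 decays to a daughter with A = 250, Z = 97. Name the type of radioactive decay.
ΔA = -4, ΔZ = -2 ⇒ alpha decay (α)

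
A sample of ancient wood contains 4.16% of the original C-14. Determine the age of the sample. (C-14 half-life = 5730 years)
Age = t½ × log₂(1/ratio) = 26290 years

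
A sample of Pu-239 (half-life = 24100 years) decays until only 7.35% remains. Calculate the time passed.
t = t½ × log₂(N₀/N) = 90760 years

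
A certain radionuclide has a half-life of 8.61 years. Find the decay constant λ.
λ = ln(2)/t½ = 0.0805 year⁻¹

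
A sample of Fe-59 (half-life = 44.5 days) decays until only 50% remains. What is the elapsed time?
t = t½ × log₂(N₀/N) = 44.5 days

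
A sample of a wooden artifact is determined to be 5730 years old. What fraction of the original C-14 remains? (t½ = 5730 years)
N/N₀ = (1/2)^(t/t½) = 0.5 = 50%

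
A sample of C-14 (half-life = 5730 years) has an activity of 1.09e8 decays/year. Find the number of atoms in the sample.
N = A/λ = 9.011e11 atoms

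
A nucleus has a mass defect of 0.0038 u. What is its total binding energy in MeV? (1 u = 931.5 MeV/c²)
B.E. = Δm × 931.5 = 3.54 MeV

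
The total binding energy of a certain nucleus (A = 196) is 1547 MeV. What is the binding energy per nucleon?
B.E./A = 1547/196 = 7.893 MeV/nucleon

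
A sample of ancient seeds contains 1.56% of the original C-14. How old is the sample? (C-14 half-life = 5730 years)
Age = t½ × log₂(1/ratio) = 34390 years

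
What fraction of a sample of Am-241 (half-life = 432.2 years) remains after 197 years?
N/N₀ = (1/2)^(t/t½) = 0.7291 = 72.9%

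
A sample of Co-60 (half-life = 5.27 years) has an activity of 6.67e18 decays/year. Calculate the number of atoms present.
N = A/λ = 5.071e19 atoms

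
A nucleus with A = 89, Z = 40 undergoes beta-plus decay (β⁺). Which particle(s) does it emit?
β⁺: positron (e⁺) + neutrino (νₑ)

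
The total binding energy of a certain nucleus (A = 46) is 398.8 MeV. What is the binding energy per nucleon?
B.E./A = 398.8/46 = 8.67 MeV/nucleon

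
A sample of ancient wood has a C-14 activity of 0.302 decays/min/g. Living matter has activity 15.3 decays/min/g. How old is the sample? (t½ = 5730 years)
Age = t½ × log₂(A₀/A) = 32450 years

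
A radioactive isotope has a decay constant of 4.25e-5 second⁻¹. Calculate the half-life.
t½ = ln(2)/λ = 16310 seconds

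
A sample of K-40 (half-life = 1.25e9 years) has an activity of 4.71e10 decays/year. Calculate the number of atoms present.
N = A/λ = 8.494e19 atoms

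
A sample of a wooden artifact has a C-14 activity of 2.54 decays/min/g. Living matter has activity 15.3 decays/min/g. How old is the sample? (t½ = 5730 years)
Age = t½ × log₂(A₀/A) = 14840 years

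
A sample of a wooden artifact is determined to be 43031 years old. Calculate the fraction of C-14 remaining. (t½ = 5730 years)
N/N₀ = (1/2)^(t/t½) = 0.005487 = 0.549%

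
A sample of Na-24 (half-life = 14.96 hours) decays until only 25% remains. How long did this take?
t = t½ × log₂(N₀/N) = 29.92 hours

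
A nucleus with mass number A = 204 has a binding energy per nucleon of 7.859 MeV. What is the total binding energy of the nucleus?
B.E. = 7.859 × 204 = 1603 MeV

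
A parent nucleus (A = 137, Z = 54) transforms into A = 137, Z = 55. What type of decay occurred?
ΔA = 0, ΔZ = +1 ⇒ beta-minus decay (β⁻)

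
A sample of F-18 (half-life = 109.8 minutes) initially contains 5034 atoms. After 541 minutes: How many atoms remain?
N = N₀(1/2)^(t/t½) = 165.5 atoms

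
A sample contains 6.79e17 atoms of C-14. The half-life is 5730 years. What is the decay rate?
A = λN = 8.214e13 decays/year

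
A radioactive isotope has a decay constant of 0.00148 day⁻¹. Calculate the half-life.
t½ = ln(2)/λ = 468.3 days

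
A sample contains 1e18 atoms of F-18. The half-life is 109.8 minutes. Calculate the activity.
A = λN = 6.313e15 decays/minute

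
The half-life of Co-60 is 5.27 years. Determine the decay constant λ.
λ = ln(2)/t½ = 0.1315 year⁻¹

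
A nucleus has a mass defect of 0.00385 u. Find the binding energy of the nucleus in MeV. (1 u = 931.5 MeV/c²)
B.E. = Δm × 931.5 = 3.586 MeV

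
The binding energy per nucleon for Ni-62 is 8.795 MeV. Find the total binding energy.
B.E. = 8.795 × 62 = 545.3 MeV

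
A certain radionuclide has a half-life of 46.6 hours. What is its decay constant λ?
λ = ln(2)/t½ = 0.01487 hour⁻¹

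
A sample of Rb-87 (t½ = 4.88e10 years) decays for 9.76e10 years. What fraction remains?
N/N₀ = (1/2)^(t/t½) = 0.25 = 25%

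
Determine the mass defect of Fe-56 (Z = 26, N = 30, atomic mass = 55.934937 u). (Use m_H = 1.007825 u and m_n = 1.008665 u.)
Δm = Z·m_H + N·m_n − M = 0.5285 u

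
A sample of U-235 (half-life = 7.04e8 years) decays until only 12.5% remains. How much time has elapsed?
t = t½ × log₂(N₀/N) = 2.112e9 years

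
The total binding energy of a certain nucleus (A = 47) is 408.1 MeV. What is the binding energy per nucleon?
B.E./A = 408.1/47 = 8.683 MeV/nucleon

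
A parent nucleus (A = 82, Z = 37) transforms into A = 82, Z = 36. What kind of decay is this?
ΔA = 0, ΔZ = -1 ⇒ beta-plus decay (β⁺) or electron capture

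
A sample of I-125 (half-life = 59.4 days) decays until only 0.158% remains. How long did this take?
t = t½ × log₂(N₀/N) = 552.8 days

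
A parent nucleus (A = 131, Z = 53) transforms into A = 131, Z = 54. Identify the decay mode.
ΔA = 0, ΔZ = +1 ⇒ beta-minus decay (β⁻)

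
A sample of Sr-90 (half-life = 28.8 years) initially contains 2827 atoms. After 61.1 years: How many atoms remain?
N = N₀(1/2)^(t/t½) = 649.7 atoms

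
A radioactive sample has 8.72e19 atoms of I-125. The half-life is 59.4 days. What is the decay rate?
A = λN = 1.018e18 decays/day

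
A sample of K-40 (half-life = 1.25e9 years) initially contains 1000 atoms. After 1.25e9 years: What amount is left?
N = N₀(1/2)^(t/t½) = 500 atoms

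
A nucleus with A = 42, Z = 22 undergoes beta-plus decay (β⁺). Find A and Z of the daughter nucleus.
Daughter: A = 42, Z = 21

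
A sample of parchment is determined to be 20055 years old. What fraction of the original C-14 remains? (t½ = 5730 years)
N/N₀ = (1/2)^(t/t½) = 0.08839 = 8.84%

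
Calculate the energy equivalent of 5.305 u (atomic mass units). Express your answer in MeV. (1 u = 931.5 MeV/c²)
E = mc² = 4942 MeV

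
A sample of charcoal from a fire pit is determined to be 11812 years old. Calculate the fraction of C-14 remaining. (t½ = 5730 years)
N/N₀ = (1/2)^(t/t½) = 0.2396 = 24%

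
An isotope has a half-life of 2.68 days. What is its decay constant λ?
λ = ln(2)/t½ = 0.2586 day⁻¹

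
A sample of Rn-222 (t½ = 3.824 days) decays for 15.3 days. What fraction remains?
N/N₀ = (1/2)^(t/t½) = 0.06245 = 6.25%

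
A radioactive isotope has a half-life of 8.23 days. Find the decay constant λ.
λ = ln(2)/t½ = 0.08422 day⁻¹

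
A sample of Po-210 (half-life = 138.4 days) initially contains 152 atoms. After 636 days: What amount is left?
N = N₀(1/2)^(t/t½) = 6.288 atoms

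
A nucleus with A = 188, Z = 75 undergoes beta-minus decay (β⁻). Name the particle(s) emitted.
β⁻: electron (e⁻) + antineutrino (ν̄ₑ)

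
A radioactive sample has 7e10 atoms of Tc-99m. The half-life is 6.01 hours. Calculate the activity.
A = λN = 8.073e9 decays/hour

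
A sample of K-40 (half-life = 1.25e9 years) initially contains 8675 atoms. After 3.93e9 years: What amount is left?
N = N₀(1/2)^(t/t½) = 981.4 atoms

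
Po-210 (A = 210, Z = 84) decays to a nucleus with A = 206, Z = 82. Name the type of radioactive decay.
ΔA = -4, ΔZ = -2 ⇒ alpha decay (α)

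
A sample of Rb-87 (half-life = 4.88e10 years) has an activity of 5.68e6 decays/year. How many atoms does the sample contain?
N = A/λ = 3.999e17 atoms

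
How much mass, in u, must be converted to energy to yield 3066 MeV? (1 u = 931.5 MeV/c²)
m = E/c² = 3.291 u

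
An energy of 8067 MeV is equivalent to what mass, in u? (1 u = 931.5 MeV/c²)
m = E/c² = 8.66 u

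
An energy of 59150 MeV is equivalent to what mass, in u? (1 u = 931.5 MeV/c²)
m = E/c² = 63.5 u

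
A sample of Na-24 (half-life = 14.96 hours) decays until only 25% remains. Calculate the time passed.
t = t½ × log₂(N₀/N) = 29.92 hours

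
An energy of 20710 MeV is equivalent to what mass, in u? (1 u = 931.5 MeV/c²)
m = E/c² = 22.23 u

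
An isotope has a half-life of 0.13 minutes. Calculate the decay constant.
λ = ln(2)/t½ = 5.332 minute⁻¹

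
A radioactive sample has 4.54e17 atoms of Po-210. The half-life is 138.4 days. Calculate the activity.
A = λN = 2.274e15 decays/day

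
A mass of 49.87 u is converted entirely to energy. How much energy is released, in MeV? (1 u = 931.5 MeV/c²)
E = mc² = 46450 MeV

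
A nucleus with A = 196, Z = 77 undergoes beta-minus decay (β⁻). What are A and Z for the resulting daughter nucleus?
Daughter: A = 196, Z = 78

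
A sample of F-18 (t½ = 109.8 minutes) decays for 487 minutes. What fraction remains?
N/N₀ = (1/2)^(t/t½) = 0.04622 = 4.62%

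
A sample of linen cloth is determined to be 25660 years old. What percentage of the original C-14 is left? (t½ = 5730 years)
N/N₀ = (1/2)^(t/t½) = 0.04487 = 4.49%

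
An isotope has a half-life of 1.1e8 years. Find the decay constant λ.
λ = ln(2)/t½ = 6.301e-9 year⁻¹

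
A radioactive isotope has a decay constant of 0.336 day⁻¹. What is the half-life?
t½ = ln(2)/λ = 2.063 days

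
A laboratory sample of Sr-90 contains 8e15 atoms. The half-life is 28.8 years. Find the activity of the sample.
A = λN = 1.925e14 decays/year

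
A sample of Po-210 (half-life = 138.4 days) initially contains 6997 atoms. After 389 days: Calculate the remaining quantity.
N = N₀(1/2)^(t/t½) = 997.3 atoms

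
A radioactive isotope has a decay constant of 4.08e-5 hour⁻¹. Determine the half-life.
t½ = ln(2)/λ = 16990 hours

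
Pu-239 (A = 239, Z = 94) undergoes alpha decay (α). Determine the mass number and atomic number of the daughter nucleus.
Daughter: A = 235, Z = 92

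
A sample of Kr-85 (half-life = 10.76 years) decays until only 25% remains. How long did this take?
t = t½ × log₂(N₀/N) = 21.52 years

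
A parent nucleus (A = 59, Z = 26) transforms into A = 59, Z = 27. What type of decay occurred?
ΔA = 0, ΔZ = +1 ⇒ beta-minus decay (β⁻)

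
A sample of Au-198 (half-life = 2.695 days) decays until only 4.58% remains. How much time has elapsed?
t = t½ × log₂(N₀/N) = 11.99 days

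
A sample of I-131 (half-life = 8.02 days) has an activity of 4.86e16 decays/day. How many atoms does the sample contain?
N = A/λ = 5.623e17 atoms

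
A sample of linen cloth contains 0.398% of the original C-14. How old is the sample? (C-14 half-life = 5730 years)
Age = t½ × log₂(1/ratio) = 45690 years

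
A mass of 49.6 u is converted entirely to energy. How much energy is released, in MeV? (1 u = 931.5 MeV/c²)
E = mc² = 46200 MeV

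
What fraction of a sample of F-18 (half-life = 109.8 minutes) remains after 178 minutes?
N/N₀ = (1/2)^(t/t½) = 0.3251 = 32.5%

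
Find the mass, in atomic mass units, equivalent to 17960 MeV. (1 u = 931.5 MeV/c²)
m = E/c² = 19.28 u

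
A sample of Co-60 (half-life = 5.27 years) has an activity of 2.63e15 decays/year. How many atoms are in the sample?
N = A/λ = 2e16 atoms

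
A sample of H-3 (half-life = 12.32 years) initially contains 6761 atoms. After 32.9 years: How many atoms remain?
N = N₀(1/2)^(t/t½) = 1062 atoms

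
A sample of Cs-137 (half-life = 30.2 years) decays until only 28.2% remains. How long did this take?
t = t½ × log₂(N₀/N) = 55.15 years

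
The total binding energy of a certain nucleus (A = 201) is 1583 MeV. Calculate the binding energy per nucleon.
B.E./A = 1583/201 = 7.876 MeV/nucleon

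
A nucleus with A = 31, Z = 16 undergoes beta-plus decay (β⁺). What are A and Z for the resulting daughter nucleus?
Daughter: A = 31, Z = 15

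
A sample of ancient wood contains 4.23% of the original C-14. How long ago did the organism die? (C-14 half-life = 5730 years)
Age = t½ × log₂(1/ratio) = 26150 years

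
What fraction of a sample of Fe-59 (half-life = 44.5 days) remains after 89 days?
N/N₀ = (1/2)^(t/t½) = 0.25 = 25%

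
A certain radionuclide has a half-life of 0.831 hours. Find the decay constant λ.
λ = ln(2)/t½ = 0.8341 hour⁻¹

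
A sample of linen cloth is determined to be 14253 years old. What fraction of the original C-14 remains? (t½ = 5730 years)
N/N₀ = (1/2)^(t/t½) = 0.1783 = 17.8%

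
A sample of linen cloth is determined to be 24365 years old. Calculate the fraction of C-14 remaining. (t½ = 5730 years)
N/N₀ = (1/2)^(t/t½) = 0.05248 = 5.25%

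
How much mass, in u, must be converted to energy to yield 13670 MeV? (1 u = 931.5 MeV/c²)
m = E/c² = 14.68 u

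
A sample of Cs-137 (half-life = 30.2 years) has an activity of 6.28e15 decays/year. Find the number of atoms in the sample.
N = A/λ = 2.736e17 atoms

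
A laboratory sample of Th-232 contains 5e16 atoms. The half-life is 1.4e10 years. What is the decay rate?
A = λN = 2.476e6 decays/year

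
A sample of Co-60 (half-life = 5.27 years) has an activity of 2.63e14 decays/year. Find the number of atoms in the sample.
N = A/λ = 2e15 atoms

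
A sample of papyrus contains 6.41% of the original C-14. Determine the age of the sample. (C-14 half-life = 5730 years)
Age = t½ × log₂(1/ratio) = 22710 years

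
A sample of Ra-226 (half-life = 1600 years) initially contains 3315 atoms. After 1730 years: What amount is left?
N = N₀(1/2)^(t/t½) = 1567 atoms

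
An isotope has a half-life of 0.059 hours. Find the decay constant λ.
λ = ln(2)/t½ = 11.75 hour⁻¹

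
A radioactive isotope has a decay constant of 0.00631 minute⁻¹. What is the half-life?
t½ = ln(2)/λ = 109.8 minutes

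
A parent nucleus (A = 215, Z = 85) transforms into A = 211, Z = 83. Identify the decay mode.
ΔA = -4, ΔZ = -2 ⇒ alpha decay (α)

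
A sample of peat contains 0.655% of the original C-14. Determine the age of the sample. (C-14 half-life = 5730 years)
Age = t½ × log₂(1/ratio) = 41570 years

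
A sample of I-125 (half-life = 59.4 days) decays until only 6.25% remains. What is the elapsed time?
t = t½ × log₂(N₀/N) = 237.6 days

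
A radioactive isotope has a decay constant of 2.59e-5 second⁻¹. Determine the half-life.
t½ = ln(2)/λ = 26760 seconds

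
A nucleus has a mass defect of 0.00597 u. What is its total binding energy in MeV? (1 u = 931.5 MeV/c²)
B.E. = Δm × 931.5 = 5.561 MeV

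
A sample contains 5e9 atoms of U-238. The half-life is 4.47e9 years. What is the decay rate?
A = λN = 0.7753 decays/year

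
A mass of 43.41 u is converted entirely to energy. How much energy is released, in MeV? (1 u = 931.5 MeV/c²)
E = mc² = 40440 MeV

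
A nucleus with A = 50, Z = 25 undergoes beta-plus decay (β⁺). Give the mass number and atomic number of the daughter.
Daughter: A = 50, Z = 24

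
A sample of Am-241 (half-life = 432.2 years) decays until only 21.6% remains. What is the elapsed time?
t = t½ × log₂(N₀/N) = 955.5 years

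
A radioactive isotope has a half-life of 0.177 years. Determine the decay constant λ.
λ = ln(2)/t½ = 3.916 year⁻¹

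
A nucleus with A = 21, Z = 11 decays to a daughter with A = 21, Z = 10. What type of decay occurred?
ΔA = 0, ΔZ = -1 ⇒ beta-plus decay (β⁺) or electron capture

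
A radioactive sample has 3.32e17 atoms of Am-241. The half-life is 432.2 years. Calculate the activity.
A = λN = 5.324e14 decays/year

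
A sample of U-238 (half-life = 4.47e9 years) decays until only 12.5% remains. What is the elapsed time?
t = t½ × log₂(N₀/N) = 1.341e10 years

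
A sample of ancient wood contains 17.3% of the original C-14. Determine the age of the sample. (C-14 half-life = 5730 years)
Age = t½ × log₂(1/ratio) = 14500 years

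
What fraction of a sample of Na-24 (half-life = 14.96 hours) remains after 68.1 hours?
N/N₀ = (1/2)^(t/t½) = 0.04263 = 4.26%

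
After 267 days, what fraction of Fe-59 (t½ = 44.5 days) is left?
N/N₀ = (1/2)^(t/t½) = 0.01562 = 1.56%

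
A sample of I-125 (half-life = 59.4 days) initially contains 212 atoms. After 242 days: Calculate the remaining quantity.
N = N₀(1/2)^(t/t½) = 12.59 atoms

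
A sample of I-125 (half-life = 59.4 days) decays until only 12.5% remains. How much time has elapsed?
t = t½ × log₂(N₀/N) = 178.2 days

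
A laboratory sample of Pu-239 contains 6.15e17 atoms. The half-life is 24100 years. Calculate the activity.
A = λN = 1.769e13 decays/year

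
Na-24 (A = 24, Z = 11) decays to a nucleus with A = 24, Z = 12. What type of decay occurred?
ΔA = 0, ΔZ = +1 ⇒ beta-minus decay (β⁻)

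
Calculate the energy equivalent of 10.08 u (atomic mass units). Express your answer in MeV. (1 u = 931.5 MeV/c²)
E = mc² = 9390 MeV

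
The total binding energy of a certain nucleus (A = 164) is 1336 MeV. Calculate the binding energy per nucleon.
B.E./A = 1336/164 = 8.146 MeV/nucleon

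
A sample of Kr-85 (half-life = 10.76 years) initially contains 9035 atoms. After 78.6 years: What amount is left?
N = N₀(1/2)^(t/t½) = 57.14 atoms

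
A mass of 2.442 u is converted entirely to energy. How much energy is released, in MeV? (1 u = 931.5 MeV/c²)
E = mc² = 2275 MeV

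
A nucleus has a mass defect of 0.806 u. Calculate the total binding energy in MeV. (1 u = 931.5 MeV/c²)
B.E. = Δm × 931.5 = 750.8 MeV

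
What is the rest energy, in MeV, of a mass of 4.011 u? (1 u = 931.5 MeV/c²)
E = mc² = 3736 MeV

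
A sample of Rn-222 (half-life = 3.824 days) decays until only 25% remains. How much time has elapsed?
t = t½ × log₂(N₀/N) = 7.648 days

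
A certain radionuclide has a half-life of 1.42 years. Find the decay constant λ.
λ = ln(2)/t½ = 0.4881 year⁻¹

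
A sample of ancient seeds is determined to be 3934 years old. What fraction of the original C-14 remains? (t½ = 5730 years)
N/N₀ = (1/2)^(t/t½) = 0.6213 = 62.1%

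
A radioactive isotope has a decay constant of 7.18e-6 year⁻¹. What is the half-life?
t½ = ln(2)/λ = 96540 years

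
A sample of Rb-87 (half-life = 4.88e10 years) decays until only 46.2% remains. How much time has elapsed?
t = t½ × log₂(N₀/N) = 5.436e10 years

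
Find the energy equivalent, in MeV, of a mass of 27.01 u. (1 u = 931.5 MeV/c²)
E = mc² = 25160 MeV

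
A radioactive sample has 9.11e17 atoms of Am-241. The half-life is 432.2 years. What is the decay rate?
A = λN = 1.461e15 decays/year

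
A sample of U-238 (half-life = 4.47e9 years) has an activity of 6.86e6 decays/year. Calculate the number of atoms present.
N = A/λ = 4.424e16 atoms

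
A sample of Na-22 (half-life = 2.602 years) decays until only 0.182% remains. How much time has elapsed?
t = t½ × log₂(N₀/N) = 23.68 years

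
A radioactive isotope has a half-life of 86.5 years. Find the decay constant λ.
λ = ln(2)/t½ = 0.008013 year⁻¹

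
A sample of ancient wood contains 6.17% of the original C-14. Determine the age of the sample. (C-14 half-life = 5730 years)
Age = t½ × log₂(1/ratio) = 23030 years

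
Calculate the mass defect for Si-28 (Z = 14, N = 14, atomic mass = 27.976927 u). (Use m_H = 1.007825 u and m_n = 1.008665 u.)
Δm = Z·m_H + N·m_n − M = 0.2539 u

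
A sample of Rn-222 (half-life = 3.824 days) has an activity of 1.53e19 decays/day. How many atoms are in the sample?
N = A/λ = 8.441e19 atoms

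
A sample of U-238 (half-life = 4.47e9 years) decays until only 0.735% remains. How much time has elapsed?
t = t½ × log₂(N₀/N) = 3.168e10 years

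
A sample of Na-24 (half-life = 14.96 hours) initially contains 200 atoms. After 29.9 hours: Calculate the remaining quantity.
N = N₀(1/2)^(t/t½) = 50.05 atoms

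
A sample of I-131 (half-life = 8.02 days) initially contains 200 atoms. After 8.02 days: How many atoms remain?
N = N₀(1/2)^(t/t½) = 100 atoms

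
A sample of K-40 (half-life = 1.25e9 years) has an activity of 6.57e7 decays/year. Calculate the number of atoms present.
N = A/λ = 1.185e17 atoms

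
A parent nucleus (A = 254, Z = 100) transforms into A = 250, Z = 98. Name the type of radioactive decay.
ΔA = -4, ΔZ = -2 ⇒ alpha decay (α)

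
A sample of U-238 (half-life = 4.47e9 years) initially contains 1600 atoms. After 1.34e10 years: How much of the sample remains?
N = N₀(1/2)^(t/t½) = 200.3 atoms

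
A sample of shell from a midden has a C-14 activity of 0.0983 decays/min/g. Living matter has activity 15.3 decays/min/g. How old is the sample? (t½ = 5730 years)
Age = t½ × log₂(A₀/A) = 41730 years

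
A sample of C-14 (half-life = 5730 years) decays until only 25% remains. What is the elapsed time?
t = t½ × log₂(N₀/N) = 11460 years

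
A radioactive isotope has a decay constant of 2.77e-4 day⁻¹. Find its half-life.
t½ = ln(2)/λ = 2502 days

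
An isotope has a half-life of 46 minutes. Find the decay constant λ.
λ = ln(2)/t½ = 0.01507 minute⁻¹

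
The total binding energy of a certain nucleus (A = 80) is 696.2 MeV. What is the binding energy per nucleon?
B.E./A = 696.2/80 = 8.703 MeV/nucleon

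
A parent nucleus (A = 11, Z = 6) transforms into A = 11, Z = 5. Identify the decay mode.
ΔA = 0, ΔZ = -1 ⇒ beta-plus decay (β⁺) or electron capture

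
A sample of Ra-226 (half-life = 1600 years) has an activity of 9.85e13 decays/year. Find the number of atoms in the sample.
N = A/λ = 2.274e17 atoms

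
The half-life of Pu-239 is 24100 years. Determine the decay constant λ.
λ = ln(2)/t½ = 2.876e-5 year⁻¹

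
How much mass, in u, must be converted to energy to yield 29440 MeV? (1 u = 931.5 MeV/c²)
m = E/c² = 31.6 u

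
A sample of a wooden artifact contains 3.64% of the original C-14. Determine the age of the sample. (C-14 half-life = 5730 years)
Age = t½ × log₂(1/ratio) = 27390 years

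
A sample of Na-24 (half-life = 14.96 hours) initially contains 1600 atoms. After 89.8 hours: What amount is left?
N = N₀(1/2)^(t/t½) = 24.95 atoms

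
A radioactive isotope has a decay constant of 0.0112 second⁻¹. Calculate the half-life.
t½ = ln(2)/λ = 61.89 seconds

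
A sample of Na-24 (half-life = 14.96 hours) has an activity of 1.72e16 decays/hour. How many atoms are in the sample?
N = A/λ = 3.712e17 atoms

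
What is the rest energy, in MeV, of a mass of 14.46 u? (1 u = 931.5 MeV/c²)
E = mc² = 13470 MeV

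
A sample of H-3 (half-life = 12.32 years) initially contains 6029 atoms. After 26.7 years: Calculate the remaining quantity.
N = N₀(1/2)^(t/t½) = 1342 atoms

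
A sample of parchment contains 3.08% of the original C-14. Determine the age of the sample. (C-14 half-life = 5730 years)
Age = t½ × log₂(1/ratio) = 28770 years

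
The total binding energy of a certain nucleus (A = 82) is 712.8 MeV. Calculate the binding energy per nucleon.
B.E./A = 712.8/82 = 8.693 MeV/nucleon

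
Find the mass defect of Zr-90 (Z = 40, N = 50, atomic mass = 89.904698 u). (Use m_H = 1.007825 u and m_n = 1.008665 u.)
Δm = Z·m_H + N·m_n − M = 0.8416 u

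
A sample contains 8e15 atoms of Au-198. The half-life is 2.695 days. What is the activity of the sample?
A = λN = 2.058e15 decays/day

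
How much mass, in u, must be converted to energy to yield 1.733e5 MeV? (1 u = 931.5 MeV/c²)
m = E/c² = 186 u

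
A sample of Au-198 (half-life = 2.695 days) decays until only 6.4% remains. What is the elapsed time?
t = t½ × log₂(N₀/N) = 10.69 days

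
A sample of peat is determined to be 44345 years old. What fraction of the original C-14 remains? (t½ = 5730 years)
N/N₀ = (1/2)^(t/t½) = 0.004681 = 0.468%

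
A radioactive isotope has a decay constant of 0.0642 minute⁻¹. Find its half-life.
t½ = ln(2)/λ = 10.8 minutes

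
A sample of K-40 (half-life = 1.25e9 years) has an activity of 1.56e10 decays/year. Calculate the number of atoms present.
N = A/λ = 2.813e19 atoms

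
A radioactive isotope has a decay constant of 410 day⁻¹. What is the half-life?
t½ = ln(2)/λ = 0.001691 days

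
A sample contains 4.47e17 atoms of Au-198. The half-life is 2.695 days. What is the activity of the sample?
A = λN = 1.15e17 decays/day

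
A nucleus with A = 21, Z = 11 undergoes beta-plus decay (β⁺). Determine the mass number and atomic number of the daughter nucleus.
Daughter: A = 21, Z = 10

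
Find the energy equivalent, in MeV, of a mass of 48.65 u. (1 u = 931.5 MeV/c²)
E = mc² = 45320 MeV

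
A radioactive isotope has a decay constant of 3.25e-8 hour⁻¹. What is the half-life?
t½ = ln(2)/λ = 2.133e7 hours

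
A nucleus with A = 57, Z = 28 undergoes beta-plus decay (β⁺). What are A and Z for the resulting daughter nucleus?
Daughter: A = 57, Z = 27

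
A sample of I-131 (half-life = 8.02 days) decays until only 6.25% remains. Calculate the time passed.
t = t½ × log₂(N₀/N) = 32.08 days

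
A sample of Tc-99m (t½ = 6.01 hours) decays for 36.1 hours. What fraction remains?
N/N₀ = (1/2)^(t/t½) = 0.01555 = 1.56%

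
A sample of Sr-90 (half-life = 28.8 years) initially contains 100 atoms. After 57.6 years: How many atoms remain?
N = N₀(1/2)^(t/t½) = 25 atoms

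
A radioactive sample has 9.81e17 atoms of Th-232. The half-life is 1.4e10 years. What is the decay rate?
A = λN = 4.857e7 decays/year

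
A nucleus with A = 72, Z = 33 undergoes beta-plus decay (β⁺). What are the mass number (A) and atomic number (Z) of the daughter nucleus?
Daughter: A = 72, Z = 32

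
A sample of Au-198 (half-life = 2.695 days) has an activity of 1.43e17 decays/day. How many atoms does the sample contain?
N = A/λ = 5.56e17 atoms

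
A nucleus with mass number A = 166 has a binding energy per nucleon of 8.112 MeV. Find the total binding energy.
B.E. = 8.112 × 166 = 1347 MeV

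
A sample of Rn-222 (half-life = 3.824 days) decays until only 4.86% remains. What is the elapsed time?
t = t½ × log₂(N₀/N) = 16.68 days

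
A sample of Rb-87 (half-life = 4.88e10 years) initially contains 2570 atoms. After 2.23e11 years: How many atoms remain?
N = N₀(1/2)^(t/t½) = 108.2 atoms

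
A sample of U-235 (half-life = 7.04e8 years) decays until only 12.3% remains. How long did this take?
t = t½ × log₂(N₀/N) = 2.128e9 years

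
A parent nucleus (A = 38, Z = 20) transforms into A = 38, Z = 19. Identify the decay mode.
ΔA = 0, ΔZ = -1 ⇒ beta-plus decay (β⁺) or electron capture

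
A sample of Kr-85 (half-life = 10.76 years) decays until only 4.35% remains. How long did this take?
t = t½ × log₂(N₀/N) = 48.67 years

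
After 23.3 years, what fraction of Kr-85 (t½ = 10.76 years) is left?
N/N₀ = (1/2)^(t/t½) = 0.2229 = 22.3%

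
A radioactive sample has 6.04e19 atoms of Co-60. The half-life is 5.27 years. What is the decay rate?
A = λN = 7.944e18 decays/year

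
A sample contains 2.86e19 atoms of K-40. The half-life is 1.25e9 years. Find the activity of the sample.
A = λN = 1.586e10 decays/year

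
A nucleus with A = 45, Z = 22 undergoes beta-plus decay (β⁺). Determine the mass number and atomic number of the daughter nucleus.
Daughter: A = 45, Z = 21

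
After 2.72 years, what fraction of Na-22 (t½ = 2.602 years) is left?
N/N₀ = (1/2)^(t/t½) = 0.4845 = 48.5%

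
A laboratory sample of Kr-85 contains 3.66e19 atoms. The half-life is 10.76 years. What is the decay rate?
A = λN = 2.358e18 decays/year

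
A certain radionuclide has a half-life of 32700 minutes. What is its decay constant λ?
λ = ln(2)/t½ = 2.12e-5 minute⁻¹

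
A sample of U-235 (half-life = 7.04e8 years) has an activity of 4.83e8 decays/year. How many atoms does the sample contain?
N = A/λ = 4.906e17 atoms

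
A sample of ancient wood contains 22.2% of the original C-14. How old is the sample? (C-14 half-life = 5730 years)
Age = t½ × log₂(1/ratio) = 12440 years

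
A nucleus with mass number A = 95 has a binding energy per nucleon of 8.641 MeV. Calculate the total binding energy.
B.E. = 8.641 × 95 = 820.9 MeV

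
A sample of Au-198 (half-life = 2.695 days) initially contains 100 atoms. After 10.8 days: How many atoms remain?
N = N₀(1/2)^(t/t½) = 6.218 atoms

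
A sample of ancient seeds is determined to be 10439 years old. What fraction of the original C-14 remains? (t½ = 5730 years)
N/N₀ = (1/2)^(t/t½) = 0.2829 = 28.3%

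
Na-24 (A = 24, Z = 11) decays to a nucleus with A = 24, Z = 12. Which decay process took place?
ΔA = 0, ΔZ = +1 ⇒ beta-minus decay (β⁻)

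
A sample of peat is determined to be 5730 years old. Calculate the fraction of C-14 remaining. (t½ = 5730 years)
N/N₀ = (1/2)^(t/t½) = 0.5 = 50%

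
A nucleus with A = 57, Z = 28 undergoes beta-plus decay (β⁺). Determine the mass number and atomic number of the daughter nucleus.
Daughter: A = 57, Z = 27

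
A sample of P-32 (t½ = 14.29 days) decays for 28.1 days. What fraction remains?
N/N₀ = (1/2)^(t/t½) = 0.2559 = 25.6%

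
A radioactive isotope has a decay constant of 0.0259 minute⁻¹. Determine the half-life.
t½ = ln(2)/λ = 26.76 minutes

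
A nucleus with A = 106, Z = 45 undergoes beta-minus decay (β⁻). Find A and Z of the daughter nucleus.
Daughter: A = 106, Z = 46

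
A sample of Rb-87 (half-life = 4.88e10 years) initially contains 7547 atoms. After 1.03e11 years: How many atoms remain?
N = N₀(1/2)^(t/t½) = 1747 atoms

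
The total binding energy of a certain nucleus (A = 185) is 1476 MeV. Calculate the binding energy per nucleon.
B.E./A = 1476/185 = 7.978 MeV/nucleon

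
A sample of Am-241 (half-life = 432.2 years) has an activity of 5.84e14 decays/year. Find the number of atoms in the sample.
N = A/λ = 3.641e17 atoms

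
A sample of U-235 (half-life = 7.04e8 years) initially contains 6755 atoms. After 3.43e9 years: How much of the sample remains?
N = N₀(1/2)^(t/t½) = 230.7 atoms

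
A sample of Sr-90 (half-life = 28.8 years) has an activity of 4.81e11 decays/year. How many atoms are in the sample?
N = A/λ = 1.999e13 atoms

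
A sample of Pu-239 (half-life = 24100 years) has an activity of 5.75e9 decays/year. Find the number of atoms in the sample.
N = A/λ = 1.999e14 atoms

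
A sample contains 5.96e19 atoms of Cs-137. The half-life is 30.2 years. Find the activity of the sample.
A = λN = 1.368e18 decays/year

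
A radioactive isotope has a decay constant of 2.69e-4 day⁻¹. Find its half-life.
t½ = ln(2)/λ = 2577 days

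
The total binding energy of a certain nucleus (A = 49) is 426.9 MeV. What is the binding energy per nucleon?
B.E./A = 426.9/49 = 8.712 MeV/nucleon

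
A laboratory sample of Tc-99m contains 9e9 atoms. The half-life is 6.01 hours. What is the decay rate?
A = λN = 1.038e9 decays/hour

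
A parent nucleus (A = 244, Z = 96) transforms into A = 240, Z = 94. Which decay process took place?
ΔA = -4, ΔZ = -2 ⇒ alpha decay (α)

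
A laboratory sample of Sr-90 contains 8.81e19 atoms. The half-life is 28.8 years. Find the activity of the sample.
A = λN = 2.12e18 decays/year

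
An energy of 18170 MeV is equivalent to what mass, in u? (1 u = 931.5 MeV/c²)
m = E/c² = 19.51 u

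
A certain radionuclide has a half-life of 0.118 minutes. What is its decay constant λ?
λ = ln(2)/t½ = 5.874 minute⁻¹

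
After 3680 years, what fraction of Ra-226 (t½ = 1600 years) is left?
N/N₀ = (1/2)^(t/t½) = 0.2031 = 20.3%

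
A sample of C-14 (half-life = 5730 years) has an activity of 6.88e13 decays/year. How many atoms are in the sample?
N = A/λ = 5.687e17 atoms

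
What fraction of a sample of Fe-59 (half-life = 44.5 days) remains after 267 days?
N/N₀ = (1/2)^(t/t½) = 0.01562 = 1.56%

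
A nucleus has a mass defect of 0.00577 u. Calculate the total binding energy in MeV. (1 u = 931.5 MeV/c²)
B.E. = Δm × 931.5 = 5.375 MeV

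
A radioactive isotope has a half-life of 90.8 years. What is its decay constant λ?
λ = ln(2)/t½ = 0.007634 year⁻¹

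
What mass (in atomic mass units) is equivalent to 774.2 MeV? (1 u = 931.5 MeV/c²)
m = E/c² = 0.8311 u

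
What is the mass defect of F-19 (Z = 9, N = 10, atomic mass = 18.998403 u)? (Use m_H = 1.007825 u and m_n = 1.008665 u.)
Δm = Z·m_H + N·m_n − M = 0.1587 u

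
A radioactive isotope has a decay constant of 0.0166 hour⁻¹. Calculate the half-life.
t½ = ln(2)/λ = 41.76 hours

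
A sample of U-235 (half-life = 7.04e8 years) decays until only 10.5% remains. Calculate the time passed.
t = t½ × log₂(N₀/N) = 2.289e9 years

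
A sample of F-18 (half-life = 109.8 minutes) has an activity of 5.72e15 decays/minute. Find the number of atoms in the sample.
N = A/λ = 9.061e17 atoms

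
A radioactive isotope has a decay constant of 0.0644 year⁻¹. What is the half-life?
t½ = ln(2)/λ = 10.76 years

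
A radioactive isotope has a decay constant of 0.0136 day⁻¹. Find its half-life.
t½ = ln(2)/λ = 50.97 days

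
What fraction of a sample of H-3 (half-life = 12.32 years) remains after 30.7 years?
N/N₀ = (1/2)^(t/t½) = 0.1778 = 17.8%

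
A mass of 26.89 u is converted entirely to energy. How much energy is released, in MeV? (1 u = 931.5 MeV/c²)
E = mc² = 25050 MeV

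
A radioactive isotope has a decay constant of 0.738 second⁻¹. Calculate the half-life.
t½ = ln(2)/λ = 0.9392 seconds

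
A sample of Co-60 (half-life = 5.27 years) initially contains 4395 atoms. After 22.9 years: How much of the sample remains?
N = N₀(1/2)^(t/t½) = 216.2 atoms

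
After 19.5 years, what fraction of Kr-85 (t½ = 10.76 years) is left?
N/N₀ = (1/2)^(t/t½) = 0.2847 = 28.5%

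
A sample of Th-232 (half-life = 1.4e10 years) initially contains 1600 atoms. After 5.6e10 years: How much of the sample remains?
N = N₀(1/2)^(t/t½) = 100 atoms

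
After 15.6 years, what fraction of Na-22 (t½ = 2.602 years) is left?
N/N₀ = (1/2)^(t/t½) = 0.01568 = 1.57%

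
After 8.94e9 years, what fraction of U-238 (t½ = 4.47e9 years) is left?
N/N₀ = (1/2)^(t/t½) = 0.25 = 25%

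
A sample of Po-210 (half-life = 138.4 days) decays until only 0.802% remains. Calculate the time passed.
t = t½ × log₂(N₀/N) = 963.6 days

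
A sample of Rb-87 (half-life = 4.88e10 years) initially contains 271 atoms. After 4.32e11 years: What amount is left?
N = N₀(1/2)^(t/t½) = 0.5863 atoms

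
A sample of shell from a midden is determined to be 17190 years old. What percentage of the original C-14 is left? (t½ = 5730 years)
N/N₀ = (1/2)^(t/t½) = 0.125 = 12.5%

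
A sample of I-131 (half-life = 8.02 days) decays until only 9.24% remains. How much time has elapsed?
t = t½ × log₂(N₀/N) = 27.56 days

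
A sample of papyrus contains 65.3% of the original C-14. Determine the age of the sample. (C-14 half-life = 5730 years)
Age = t½ × log₂(1/ratio) = 3523 years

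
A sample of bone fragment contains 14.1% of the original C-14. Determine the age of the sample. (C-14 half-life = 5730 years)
Age = t½ × log₂(1/ratio) = 16190 years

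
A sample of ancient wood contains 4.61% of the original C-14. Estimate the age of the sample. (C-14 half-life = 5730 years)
Age = t½ × log₂(1/ratio) = 25440 years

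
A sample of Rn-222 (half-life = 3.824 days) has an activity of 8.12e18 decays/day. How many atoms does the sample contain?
N = A/λ = 4.48e19 atoms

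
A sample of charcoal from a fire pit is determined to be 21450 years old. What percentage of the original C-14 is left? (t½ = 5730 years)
N/N₀ = (1/2)^(t/t½) = 0.07466 = 7.47%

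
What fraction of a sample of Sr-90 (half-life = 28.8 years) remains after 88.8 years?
N/N₀ = (1/2)^(t/t½) = 0.118 = 11.8%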